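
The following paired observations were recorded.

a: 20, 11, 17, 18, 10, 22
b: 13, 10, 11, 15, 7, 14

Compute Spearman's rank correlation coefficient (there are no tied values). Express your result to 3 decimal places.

0.829

Rank a: 5, 2, 3, 4, 1, 6
Rank b: 4, 2, 3, 6, 1, 5
d = rank(a) − rank(b): 1, 0, 0, -2, 0, 1; Σd² = 6
ρ = 1 − 6Σd² / [n(n²−1)] = 1 − 6×6 / (6×35) = 1 − 36/210 ≈ 0.829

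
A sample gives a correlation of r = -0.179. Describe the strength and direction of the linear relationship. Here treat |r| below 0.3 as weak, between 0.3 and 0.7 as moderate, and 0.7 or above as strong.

r = -0.179 < 0 so the relationship is negative.
|r| = 0.179, which falls in the weak range.

weak negative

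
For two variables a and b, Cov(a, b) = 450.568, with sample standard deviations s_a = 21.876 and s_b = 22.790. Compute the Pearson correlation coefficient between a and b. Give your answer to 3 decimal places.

0.904

r = Cov(a,b) / (s_a · s_b) = 450.568 / (21.876 × 22.790)
  = 450.568 / 498.5540 ≈ 0.904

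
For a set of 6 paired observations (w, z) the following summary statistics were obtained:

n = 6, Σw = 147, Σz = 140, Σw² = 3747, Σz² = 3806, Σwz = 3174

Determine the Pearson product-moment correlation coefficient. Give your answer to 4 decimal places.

-0.9139

r = (nΣwz − ΣwΣz) / √[(nΣw² − (Σw)²)(nΣz² − (Σz)²)]
Numerator: 6×3174 − 147×140 = -1536
Denominator: √[(22482 − 21609)(22836 − 19600)] = √[873 × 3236] = 1680.7820
r = -1536 / 1680.7820 ≈ -0.9139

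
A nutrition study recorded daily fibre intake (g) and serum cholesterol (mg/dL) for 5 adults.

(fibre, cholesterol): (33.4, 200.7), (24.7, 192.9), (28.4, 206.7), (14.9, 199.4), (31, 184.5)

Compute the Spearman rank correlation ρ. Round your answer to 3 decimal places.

Rank fibre: 5, 2, 3, 1, 4
Rank cholesterol: 4, 2, 5, 3, 1
d = rank(fibre) − rank(cholesterol): 1, 0, -2, -2, 3; Σd² = 18
ρ = 1 − 6Σd² / [n(n²−1)] = 1 − 6×18 / (5×24) = 1 − 108/120 ≈ 0.100

0.100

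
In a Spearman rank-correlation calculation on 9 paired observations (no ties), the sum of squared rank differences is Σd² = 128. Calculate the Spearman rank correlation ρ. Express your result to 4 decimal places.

ρ = 1 − 6Σd² / [n(n²−1)] = 1 − 6×128 / (9×80)
  = 1 − 768/720 = 1 − 1.06667 ≈ -0.0667

-0.0667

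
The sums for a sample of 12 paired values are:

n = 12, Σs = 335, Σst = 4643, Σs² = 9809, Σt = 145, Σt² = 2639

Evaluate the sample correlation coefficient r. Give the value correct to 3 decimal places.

0.935

r = (nΣst − ΣsΣt) / √[(nΣs² − (Σs)²)(nΣt² − (Σt)²)]
Numerator: 12×4643 − 335×145 = 7141
Denominator: √[(117708 − 112225)(31668 − 21025)] = √[5483 × 10643] = 7639.0817
r = 7141 / 7639.0817 ≈ 0.935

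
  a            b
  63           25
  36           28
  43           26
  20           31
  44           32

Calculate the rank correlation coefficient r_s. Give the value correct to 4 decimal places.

-0.4000

Rank a: 5, 2, 3, 1, 4
Rank b: 1, 3, 2, 4, 5
d = rank(a) − rank(b): 4, -1, 1, -3, -1; Σd² = 28
ρ = 1 − 6Σd² / [n(n²−1)] = 1 − 6×28 / (5×24) = 1 − 168/120 ≈ -0.4000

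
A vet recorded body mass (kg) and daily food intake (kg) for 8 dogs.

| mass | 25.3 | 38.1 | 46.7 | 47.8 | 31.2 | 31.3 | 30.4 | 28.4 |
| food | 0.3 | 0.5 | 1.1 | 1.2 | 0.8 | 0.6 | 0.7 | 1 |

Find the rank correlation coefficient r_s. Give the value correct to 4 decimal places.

0.5476

Rank mass: 1, 6, 7, 8, 4, 5, 3, 2
Rank food: 1, 2, 7, 8, 5, 3, 4, 6
d = rank(mass) − rank(food): 0, 4, 0, 0, -1, 2, -1, -4; Σd² = 38
ρ = 1 − 6Σd² / [n(n²−1)] = 1 − 6×38 / (8×63) = 1 − 228/504 ≈ 0.5476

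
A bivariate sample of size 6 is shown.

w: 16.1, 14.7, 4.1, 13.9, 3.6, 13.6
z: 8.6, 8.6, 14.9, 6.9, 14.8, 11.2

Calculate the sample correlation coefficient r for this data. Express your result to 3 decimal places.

-0.918

n = 6, Σw = 66, Σz = 65, Σw² = 883.24, Σz² = 762.02, Σwz = 627.48
nΣwz − ΣwΣz = 3764.88 − 4290 = -525.12
nΣw² − (Σw)² = 5299.44 − 4356 = 943.44; nΣz² − (Σz)² = 4572.12 − 4225 = 347.12
r = -525.12 / √(943.44 × 347.12) = -525.12 / 572.2647 ≈ -0.918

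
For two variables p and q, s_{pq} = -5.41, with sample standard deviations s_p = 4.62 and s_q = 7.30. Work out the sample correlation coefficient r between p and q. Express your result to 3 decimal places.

r = Cov(p,q) / (s_p · s_q) = -5.41 / (4.62 × 7.30)
  = -5.41 / 33.7260 ≈ -0.160

-0.160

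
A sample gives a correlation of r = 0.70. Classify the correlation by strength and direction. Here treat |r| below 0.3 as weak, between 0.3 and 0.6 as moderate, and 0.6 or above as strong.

strong positive

r = 0.70 > 0 so the relationship is positive.
|r| = 0.70, which falls in the strong range.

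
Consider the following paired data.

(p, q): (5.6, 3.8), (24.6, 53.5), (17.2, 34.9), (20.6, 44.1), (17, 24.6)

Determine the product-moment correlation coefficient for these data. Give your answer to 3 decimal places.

n = 5, Σp = 85, Σq = 160.9, Σp² = 1645.72, Σq² = 6644.67, Σpq = 3264.32
nΣpq − ΣpΣq = 16321.6 − 13676.5 = 2645.1
nΣp² − (Σp)² = 8228.6 − 7225 = 1003.6; nΣq² − (Σq)² = 33223.35 − 25888.81 = 7334.54
r = 2645.1 / √(1003.6 × 7334.54) = 2645.1 / 2713.1060 ≈ 0.975

0.975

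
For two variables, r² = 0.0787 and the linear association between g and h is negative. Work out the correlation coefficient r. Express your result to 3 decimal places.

|r| = √0.0787 = 0.281
The association is negative, so r = −0.281.

-0.281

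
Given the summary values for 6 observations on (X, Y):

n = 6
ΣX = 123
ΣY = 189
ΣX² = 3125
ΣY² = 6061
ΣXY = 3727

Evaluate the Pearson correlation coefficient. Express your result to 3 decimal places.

-0.579

r = (nΣXY − ΣXΣY) / √[(nΣX² − (ΣX)²)(nΣY² − (ΣY)²)]
Numerator: 6×3727 − 123×189 = -885
Denominator: √[(18750 − 15129)(36366 − 35721)] = √[3621 × 645] = 1528.2490
r = -885 / 1528.2490 ≈ -0.579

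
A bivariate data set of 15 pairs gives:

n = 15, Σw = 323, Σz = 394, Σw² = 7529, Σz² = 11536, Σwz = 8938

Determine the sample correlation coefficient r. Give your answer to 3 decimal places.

r = (nΣwz − ΣwΣz) / √[(nΣw² − (Σw)²)(nΣz² − (Σz)²)]
Numerator: 15×8938 − 323×394 = 6808
Denominator: √[(112935 − 104329)(173040 − 155236)] = √[8606 × 17804] = 12378.2561
r = 6808 / 12378.2561 ≈ 0.550

0.550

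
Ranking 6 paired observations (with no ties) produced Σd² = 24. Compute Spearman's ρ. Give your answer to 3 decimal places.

0.314

ρ = 1 − 6Σd² / [n(n²−1)] = 1 − 6×24 / (6×35)
  = 1 − 144/210 = 1 − 0.6857 ≈ 0.314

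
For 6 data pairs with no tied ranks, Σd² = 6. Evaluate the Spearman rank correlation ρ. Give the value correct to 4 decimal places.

ρ = 1 − 6Σd² / [n(n²−1)] = 1 − 6×6 / (6×35)
  = 1 − 36/210 = 1 − 0.17143 ≈ 0.8286

0.8286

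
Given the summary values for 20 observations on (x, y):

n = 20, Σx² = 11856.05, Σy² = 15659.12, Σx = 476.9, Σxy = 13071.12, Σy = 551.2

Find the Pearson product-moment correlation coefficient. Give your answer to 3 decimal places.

r = (nΣxy − ΣxΣy) / √[(nΣx² − (Σx)²)(nΣy² − (Σy)²)]
Numerator: 20×13071.12 − 476.9×551.2 = -1444.88
Denominator: √[(237121 − 227433.61)(313182.4 − 303821.44)] = √[9687.39 × 9360.96] = 9522.7764
r = -1444.88 / 9522.7764 ≈ -0.152

-0.152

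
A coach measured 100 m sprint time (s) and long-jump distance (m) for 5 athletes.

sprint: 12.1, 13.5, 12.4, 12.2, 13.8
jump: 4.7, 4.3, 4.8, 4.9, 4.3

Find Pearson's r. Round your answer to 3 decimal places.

-0.939

n = 5, Σx = 64, Σy = 23, Σx² = 821.7, Σy² = 106.12, Σxy = 293.56
nΣxy − ΣxΣy = 1467.8 − 1472 = -4.2
nΣx² − (Σx)² = 4108.5 − 4096 = 12.5; nΣy² − (Σy)² = 530.6 − 529 = 1.6
r = -4.2 / √(12.5 × 1.6) = -4.2 / 4.4721 ≈ -0.939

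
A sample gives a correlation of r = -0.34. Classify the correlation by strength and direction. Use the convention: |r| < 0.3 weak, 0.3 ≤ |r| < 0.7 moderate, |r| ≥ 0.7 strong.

moderate negative

r = -0.34 < 0 so the relationship is negative.
|r| = 0.34, which falls in the moderate range.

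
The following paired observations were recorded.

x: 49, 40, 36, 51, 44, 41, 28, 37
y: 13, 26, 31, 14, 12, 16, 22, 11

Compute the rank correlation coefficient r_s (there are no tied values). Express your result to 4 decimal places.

-0.4524

Rank x: 7, 4, 2, 8, 6, 5, 1, 3
Rank y: 3, 7, 8, 4, 2, 5, 6, 1
d = rank(x) − rank(y): 4, -3, -6, 4, 4, 0, -5, 2; Σd² = 122
ρ = 1 − 6Σd² / [n(n²−1)] = 1 − 6×122 / (8×63) = 1 − 732/504 ≈ -0.4524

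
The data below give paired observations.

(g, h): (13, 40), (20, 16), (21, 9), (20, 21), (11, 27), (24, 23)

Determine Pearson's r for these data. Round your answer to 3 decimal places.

n = 6, Σg = 109, Σh = 136, Σg² = 2107, Σh² = 3636, Σgh = 2298
nΣgh − ΣgΣh = 13788 − 14824 = -1036
nΣg² − (Σg)² = 12642 − 11881 = 761; nΣh² − (Σh)² = 21816 − 18496 = 3320
r = -1036 / √(761 × 3320) = -1036 / 1589.5031 ≈ -0.652

-0.652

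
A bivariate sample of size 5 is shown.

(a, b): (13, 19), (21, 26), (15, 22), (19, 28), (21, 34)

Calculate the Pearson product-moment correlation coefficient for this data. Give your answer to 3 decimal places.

0.869

n = 5, Σa = 89, Σb = 129, Σa² = 1637, Σb² = 3461, Σab = 2369
nΣab − ΣaΣb = 11845 − 11481 = 364
nΣa² − (Σa)² = 8185 − 7921 = 264; nΣb² − (Σb)² = 17305 − 16641 = 664
r = 364 / √(264 × 664) = 364 / 418.6837 ≈ 0.869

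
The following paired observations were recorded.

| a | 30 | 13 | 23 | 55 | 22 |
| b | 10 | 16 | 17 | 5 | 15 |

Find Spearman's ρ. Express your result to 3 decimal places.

-0.700

Rank a: 4, 1, 3, 5, 2
Rank b: 2, 4, 5, 1, 3
d = rank(a) − rank(b): 2, -3, -2, 4, -1; Σd² = 34
ρ = 1 − 6Σd² / [n(n²−1)] = 1 − 6×34 / (5×24) = 1 − 204/120 ≈ -0.700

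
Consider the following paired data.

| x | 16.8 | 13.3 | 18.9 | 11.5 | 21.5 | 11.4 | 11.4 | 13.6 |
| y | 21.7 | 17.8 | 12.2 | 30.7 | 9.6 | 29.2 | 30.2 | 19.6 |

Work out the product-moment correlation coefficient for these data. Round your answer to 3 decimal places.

-0.893

n = 8, Σx = 118.4, Σy = 171, Σx² = 1855.72, Σy² = 4120.06, Σxy = 2335.05
nΣxy − ΣxΣy = 18680.4 − 20246.4 = -1566
nΣx² − (Σx)² = 14845.76 − 14018.56 = 827.2; nΣy² − (Σy)² = 32960.48 − 29241 = 3719.48
r = -1566 / √(827.2 × 3719.48) = -1566 / 1754.0678 ≈ -0.893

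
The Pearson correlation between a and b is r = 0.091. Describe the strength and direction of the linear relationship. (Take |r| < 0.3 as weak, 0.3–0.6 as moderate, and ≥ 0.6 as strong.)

weak positive

r = 0.091 > 0 so the relationship is positive.
|r| = 0.091, which falls in the weak range.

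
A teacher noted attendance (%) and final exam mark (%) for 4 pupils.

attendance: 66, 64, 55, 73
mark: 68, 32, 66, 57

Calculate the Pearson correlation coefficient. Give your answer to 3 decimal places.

n = 4, Σx = 258, Σy = 223, Σx² = 16806, Σy² = 13253, Σxy = 14327
nΣxy − ΣxΣy = 57308 − 57534 = -226
nΣx² − (Σx)² = 67224 − 66564 = 660; nΣy² − (Σy)² = 53012 − 49729 = 3283
r = -226 / √(660 × 3283) = -226 / 1471.9986 ≈ -0.154

-0.154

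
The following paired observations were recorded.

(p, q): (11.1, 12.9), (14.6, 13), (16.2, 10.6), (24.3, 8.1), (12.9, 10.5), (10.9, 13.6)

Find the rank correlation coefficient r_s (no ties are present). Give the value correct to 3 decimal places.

-0.714

Rank p: 2, 4, 5, 6, 3, 1
Rank q: 4, 5, 3, 1, 2, 6
d = rank(p) − rank(q): -2, -1, 2, 5, 1, -5; Σd² = 60
ρ = 1 − 6Σd² / [n(n²−1)] = 1 − 6×60 / (6×35) = 1 − 360/210 ≈ -0.714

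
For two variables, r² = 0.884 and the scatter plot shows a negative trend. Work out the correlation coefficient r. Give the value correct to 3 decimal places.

|r| = √0.884 = 0.940
The association is negative, so r = −0.940.

-0.940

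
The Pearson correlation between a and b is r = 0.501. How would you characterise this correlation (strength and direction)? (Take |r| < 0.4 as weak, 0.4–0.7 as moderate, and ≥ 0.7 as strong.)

moderate positive

r = 0.501 > 0 so the relationship is positive.
|r| = 0.501, which falls in the moderate range.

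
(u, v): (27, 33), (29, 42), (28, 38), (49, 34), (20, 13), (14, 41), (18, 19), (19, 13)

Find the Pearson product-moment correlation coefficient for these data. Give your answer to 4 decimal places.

0.3430

n = 8, Σu = 204, Σv = 233, Σu² = 6036, Σv² = 7833, Σuv = 6262
nΣuv − ΣuΣv = 50096 − 47532 = 2564
nΣu² − (Σu)² = 48288 − 41616 = 6672; nΣv² − (Σv)² = 62664 − 54289 = 8375
r = 2564 / √(6672 × 8375) = 2564 / 7475.1589 ≈ 0.3430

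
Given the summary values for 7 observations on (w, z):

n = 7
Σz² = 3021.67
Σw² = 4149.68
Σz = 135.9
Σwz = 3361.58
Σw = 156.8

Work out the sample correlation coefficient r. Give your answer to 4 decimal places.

0.6422

r = (nΣwz − ΣwΣz) / √[(nΣw² − (Σw)²)(nΣz² − (Σz)²)]
Numerator: 7×3361.58 − 156.8×135.9 = 2221.94
Denominator: √[(29047.76 − 24586.24)(21151.69 − 18468.81)] = √[4461.52 × 2682.88] = 3459.7287
r = 2221.94 / 3459.7287 ≈ 0.6422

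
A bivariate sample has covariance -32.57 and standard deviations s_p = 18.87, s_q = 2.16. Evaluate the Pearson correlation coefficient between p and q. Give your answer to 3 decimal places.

-0.799

r = Cov(p,q) / (s_p · s_q) = -32.57 / (18.87 × 2.16)
  = -32.57 / 40.7592 ≈ -0.799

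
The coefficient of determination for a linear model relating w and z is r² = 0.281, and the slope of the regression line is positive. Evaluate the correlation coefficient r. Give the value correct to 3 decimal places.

0.530

|r| = √0.281 = 0.530
The association is positive, so r = 0.530.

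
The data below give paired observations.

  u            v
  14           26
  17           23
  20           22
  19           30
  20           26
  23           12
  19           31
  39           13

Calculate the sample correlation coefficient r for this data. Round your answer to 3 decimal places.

n = 8, Σu = 171, Σv = 183, Σu² = 4057, Σv² = 4539, Σuv = 3657
nΣuv − ΣuΣv = 29256 − 31293 = -2037
nΣu² − (Σu)² = 32456 − 29241 = 3215; nΣv² − (Σv)² = 36312 − 33489 = 2823
r = -2037 / √(3215 × 2823) = -2037 / 3012.6309 ≈ -0.676

-0.676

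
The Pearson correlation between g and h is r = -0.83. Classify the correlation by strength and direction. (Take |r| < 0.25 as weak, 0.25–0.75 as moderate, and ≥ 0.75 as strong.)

r = -0.83 < 0 so the relationship is negative.
|r| = 0.83, which falls in the strong range.

strong negative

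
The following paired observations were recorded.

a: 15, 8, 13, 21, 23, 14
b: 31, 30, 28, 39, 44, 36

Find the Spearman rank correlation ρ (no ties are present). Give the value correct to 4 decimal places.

0.8857

Rank a: 4, 1, 2, 5, 6, 3
Rank b: 3, 2, 1, 5, 6, 4
d = rank(a) − rank(b): 1, -1, 1, 0, 0, -1; Σd² = 4
ρ = 1 − 6Σd² / [n(n²−1)] = 1 − 6×4 / (6×35) = 1 − 24/210 ≈ 0.8857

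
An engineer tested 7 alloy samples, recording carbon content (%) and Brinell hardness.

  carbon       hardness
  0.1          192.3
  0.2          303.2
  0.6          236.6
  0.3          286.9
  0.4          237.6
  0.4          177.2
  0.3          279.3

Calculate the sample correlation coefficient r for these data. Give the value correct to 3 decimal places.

-0.114

n = 7, Σx = 2.3, Σy = 1713.1, Σx² = 0.91, Σy² = 433062.79, Σxy = 557.61
nΣxy − ΣxΣy = 3903.27 − 3940.13 = -36.86
nΣx² − (Σx)² = 6.37 − 5.29 = 1.08; nΣy² − (Σy)² = 3031439.53 − 2934711.61 = 96727.92
r = -36.86 / √(1.08 × 96727.92) = -36.86 / 323.2122 ≈ -0.114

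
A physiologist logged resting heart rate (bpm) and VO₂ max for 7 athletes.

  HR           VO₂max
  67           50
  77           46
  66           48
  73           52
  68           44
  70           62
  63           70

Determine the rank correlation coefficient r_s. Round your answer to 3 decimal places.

Rank HR: 3, 7, 2, 6, 4, 5, 1
Rank VO₂max: 4, 2, 3, 5, 1, 6, 7
d = rank(HR) − rank(VO₂max): -1, 5, -1, 1, 3, -1, -6; Σd² = 74
ρ = 1 − 6Σd² / [n(n²−1)] = 1 − 6×74 / (7×48) = 1 − 444/336 ≈ -0.321

-0.321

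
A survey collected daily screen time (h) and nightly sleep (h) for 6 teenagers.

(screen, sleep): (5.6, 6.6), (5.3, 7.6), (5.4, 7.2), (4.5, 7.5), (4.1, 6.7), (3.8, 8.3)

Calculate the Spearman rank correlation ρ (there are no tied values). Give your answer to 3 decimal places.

-0.600

Rank screen: 6, 4, 5, 3, 2, 1
Rank sleep: 1, 5, 3, 4, 2, 6
d = rank(screen) − rank(sleep): 5, -1, 2, -1, 0, -5; Σd² = 56
ρ = 1 − 6Σd² / [n(n²−1)] = 1 − 6×56 / (6×35) = 1 − 336/210 ≈ -0.600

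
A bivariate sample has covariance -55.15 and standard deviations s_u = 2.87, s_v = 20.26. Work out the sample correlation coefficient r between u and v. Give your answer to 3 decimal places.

r = Cov(u,v) / (s_u · s_v) = -55.15 / (2.87 × 20.26)
  = -55.15 / 58.1462 ≈ -0.948

-0.948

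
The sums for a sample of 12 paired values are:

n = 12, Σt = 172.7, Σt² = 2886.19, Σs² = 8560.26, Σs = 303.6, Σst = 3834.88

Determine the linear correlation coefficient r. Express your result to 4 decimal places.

r = (nΣst − ΣsΣt) / √[(nΣs² − (Σs)²)(nΣt² − (Σt)²)]
Numerator: 12×3834.88 − 303.6×172.7 = -6413.16
Denominator: √[(102723.12 − 92172.96)(34634.28 − 29825.29)] = √[10550.16 × 4808.99] = 7122.8936
r = -6413.16 / 7122.8936 ≈ -0.9004

-0.9004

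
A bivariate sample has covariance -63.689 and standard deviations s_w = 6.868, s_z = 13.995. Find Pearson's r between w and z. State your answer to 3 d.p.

-0.663

r = Cov(w,z) / (s_w · s_z) = -63.689 / (6.868 × 13.995)
  = -63.689 / 96.1177 ≈ -0.663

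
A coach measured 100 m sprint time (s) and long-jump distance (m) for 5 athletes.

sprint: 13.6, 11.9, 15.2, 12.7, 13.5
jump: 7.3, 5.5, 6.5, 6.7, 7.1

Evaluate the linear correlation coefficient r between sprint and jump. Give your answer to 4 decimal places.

n = 5, Σx = 66.9, Σy = 33.1, Σx² = 901.15, Σy² = 221.09, Σxy = 444.47
nΣxy − ΣxΣy = 2222.35 − 2214.39 = 7.96
nΣx² − (Σx)² = 4505.75 − 4475.61 = 30.14; nΣy² − (Σy)² = 1105.45 − 1095.61 = 9.84
r = 7.96 / √(30.14 × 9.84) = 7.96 / 17.2214 ≈ 0.4622

0.4622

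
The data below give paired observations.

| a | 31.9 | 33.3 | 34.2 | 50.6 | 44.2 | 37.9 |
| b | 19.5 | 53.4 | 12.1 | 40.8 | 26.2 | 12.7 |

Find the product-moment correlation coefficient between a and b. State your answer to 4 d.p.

n = 6, Σa = 232.1, Σb = 164.7, Σa² = 9246.55, Σb² = 5890.59, Σab = 6517.94
nΣab − ΣaΣb = 39107.64 − 38226.87 = 880.77
nΣa² − (Σa)² = 55479.3 − 53870.41 = 1608.89; nΣb² − (Σb)² = 35343.54 − 27126.09 = 8217.45
r = 880.77 / √(1608.89 × 8217.45) = 880.77 / 3636.0656 ≈ 0.2422

0.2422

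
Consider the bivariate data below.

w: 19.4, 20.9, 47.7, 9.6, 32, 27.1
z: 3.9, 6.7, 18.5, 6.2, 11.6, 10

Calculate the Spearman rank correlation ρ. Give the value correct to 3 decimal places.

Rank w: 2, 3, 6, 1, 5, 4
Rank z: 1, 3, 6, 2, 5, 4
d = rank(w) − rank(z): 1, 0, 0, -1, 0, 0; Σd² = 2
ρ = 1 − 6Σd² / [n(n²−1)] = 1 − 6×2 / (6×35) = 1 − 12/210 ≈ 0.943

0.943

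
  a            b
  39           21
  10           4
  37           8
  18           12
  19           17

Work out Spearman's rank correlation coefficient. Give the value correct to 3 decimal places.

Rank a: 5, 1, 4, 2, 3
Rank b: 5, 1, 2, 3, 4
d = rank(a) − rank(b): 0, 0, 2, -1, -1; Σd² = 6
ρ = 1 − 6Σd² / [n(n²−1)] = 1 − 6×6 / (5×24) = 1 − 36/120 ≈ 0.700

0.700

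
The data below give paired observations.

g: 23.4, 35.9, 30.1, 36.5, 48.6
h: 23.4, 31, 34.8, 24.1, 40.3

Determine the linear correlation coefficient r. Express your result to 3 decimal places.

n = 5, Σg = 174.5, Σh = 153.6, Σg² = 6436.59, Σh² = 4924.5, Σgh = 5546.17
nΣgh − ΣgΣh = 27730.85 − 26803.2 = 927.65
nΣg² − (Σg)² = 32182.95 − 30450.25 = 1732.7; nΣh² − (Σh)² = 24622.5 − 23592.96 = 1029.54
r = 927.65 / √(1732.7 × 1029.54) = 927.65 / 1335.6212 ≈ 0.695

0.695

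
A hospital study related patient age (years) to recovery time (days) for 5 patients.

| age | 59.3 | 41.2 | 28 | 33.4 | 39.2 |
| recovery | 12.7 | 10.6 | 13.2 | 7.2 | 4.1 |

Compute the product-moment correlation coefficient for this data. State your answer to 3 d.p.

n = 5, Σx = 201.1, Σy = 47.8, Σx² = 8650.13, Σy² = 516.54, Σxy = 1960.63
nΣxy − ΣxΣy = 9803.15 − 9612.58 = 190.57
nΣx² − (Σx)² = 43250.65 − 40441.21 = 2809.44; nΣy² − (Σy)² = 2582.7 − 2284.84 = 297.86
r = 190.57 / √(2809.44 × 297.86) = 190.57 / 914.7786 ≈ 0.208

0.208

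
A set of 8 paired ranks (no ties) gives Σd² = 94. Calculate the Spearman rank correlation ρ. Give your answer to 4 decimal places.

-0.1190

ρ = 1 − 6Σd² / [n(n²−1)] = 1 − 6×94 / (8×63)
  = 1 − 564/504 = 1 − 1.11905 ≈ -0.1190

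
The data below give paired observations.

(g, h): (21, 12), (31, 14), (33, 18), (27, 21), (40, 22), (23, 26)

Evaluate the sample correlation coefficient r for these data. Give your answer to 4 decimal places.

n = 6, Σg = 175, Σh = 113, Σg² = 5349, Σh² = 2265, Σgh = 3325
nΣgh − ΣgΣh = 19950 − 19775 = 175
nΣg² − (Σg)² = 32094 − 30625 = 1469; nΣh² − (Σh)² = 13590 − 12769 = 821
r = 175 / √(1469 × 821) = 175 / 1098.2026 ≈ 0.1594

0.1594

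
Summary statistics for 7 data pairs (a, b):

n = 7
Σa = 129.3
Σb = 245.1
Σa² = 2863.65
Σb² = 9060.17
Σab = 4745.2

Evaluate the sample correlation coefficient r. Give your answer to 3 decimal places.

r = (nΣab − ΣaΣb) / √[(nΣa² − (Σa)²)(nΣb² − (Σb)²)]
Numerator: 7×4745.2 − 129.3×245.1 = 1524.97
Denominator: √[(20045.55 − 16718.49)(63421.19 − 60074.01)] = √[3327.06 × 3347.18] = 3337.1048
r = 1524.97 / 3337.1048 ≈ 0.457

0.457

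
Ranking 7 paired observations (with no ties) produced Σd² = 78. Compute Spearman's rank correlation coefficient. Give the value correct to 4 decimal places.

ρ = 1 − 6Σd² / [n(n²−1)] = 1 − 6×78 / (7×48)
  = 1 − 468/336 = 1 − 1.39286 ≈ -0.3929

-0.3929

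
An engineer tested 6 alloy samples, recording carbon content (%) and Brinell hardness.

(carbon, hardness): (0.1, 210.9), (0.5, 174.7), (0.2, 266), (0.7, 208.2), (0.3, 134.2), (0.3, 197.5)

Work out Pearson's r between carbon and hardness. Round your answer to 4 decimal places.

n = 6, Σx = 2.1, Σy = 1191.5, Σx² = 0.97, Σy² = 246118.03, Σxy = 406.89
nΣxy − ΣxΣy = 2441.34 − 2502.15 = -60.81
nΣx² − (Σx)² = 5.82 − 4.41 = 1.41; nΣy² − (Σy)² = 1476708.18 − 1419672.25 = 57035.93
r = -60.81 / √(1.41 × 57035.93) = -60.81 / 283.5854 ≈ -0.2144

-0.2144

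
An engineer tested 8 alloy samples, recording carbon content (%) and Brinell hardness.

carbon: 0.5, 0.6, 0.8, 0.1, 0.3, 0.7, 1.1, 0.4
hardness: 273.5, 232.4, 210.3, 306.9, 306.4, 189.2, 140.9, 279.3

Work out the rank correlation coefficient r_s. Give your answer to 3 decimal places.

Rank carbon: 4, 5, 7, 1, 2, 6, 8, 3
Rank hardness: 5, 4, 3, 8, 7, 2, 1, 6
d = rank(carbon) − rank(hardness): -1, 1, 4, -7, -5, 4, 7, -3; Σd² = 166
ρ = 1 − 6Σd² / [n(n²−1)] = 1 − 6×166 / (8×63) = 1 − 996/504 ≈ -0.976

-0.976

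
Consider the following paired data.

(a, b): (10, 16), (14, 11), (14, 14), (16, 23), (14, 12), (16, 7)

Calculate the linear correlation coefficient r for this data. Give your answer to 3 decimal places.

-0.067

n = 6, Σa = 84, Σb = 83, Σa² = 1200, Σb² = 1295, Σab = 1158
nΣab − ΣaΣb = 6948 − 6972 = -24
nΣa² − (Σa)² = 7200 − 7056 = 144; nΣb² − (Σb)² = 7770 − 6889 = 881
r = -24 / √(144 × 881) = -24 / 356.1797 ≈ -0.067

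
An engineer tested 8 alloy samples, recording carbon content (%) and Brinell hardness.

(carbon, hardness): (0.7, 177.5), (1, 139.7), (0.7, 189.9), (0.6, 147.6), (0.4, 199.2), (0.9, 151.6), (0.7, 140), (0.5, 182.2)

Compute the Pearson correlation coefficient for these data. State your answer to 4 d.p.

-0.6766

n = 8, Σx = 5.5, Σy = 1327.7, Σx² = 4.05, Σy² = 224330.15, Σxy = 890.66
nΣxy − ΣxΣy = 7125.28 − 7302.35 = -177.07
nΣx² − (Σx)² = 32.4 − 30.25 = 2.15; nΣy² − (Σy)² = 1794641.2 − 1762787.29 = 31853.91
r = -177.07 / √(2.15 × 31853.91) = -177.07 / 261.6981 ≈ -0.6766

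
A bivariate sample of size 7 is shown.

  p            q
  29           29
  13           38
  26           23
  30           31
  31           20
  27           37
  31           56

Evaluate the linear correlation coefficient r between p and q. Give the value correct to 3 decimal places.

n = 7, Σp = 187, Σq = 234, Σp² = 5237, Σq² = 8680, Σpq = 6218
nΣpq − ΣpΣq = 43526 − 43758 = -232
nΣp² − (Σp)² = 36659 − 34969 = 1690; nΣq² − (Σq)² = 60760 − 54756 = 6004
r = -232 / √(1690 × 6004) = -232 / 3185.3979 ≈ -0.073

-0.073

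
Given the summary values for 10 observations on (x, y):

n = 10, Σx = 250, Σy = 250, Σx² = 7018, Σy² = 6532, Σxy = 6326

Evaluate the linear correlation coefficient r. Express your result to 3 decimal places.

r = (nΣxy − ΣxΣy) / √[(nΣx² − (Σx)²)(nΣy² − (Σy)²)]
Numerator: 10×6326 − 250×250 = 760
Denominator: √[(70180 − 62500)(65320 − 62500)] = √[7680 × 2820] = 4653.7727
r = 760 / 4653.7727 ≈ 0.163

0.163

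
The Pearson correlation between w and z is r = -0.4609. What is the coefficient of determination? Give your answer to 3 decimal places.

r² = (-0.4609)² = 0.212

0.212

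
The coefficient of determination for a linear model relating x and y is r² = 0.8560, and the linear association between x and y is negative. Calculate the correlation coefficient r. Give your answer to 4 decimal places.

|r| = √0.8560 = 0.9252
The association is negative, so r = −0.9252.

-0.9252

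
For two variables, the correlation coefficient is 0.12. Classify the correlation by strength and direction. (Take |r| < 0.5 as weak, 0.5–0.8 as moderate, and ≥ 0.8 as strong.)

weak positive

r = 0.12 > 0 so the relationship is positive.
|r| = 0.12, which falls in the weak range.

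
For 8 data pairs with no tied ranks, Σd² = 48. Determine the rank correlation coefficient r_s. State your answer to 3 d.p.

0.429

ρ = 1 − 6Σd² / [n(n²−1)] = 1 − 6×48 / (8×63)
  = 1 − 288/504 = 1 − 0.5714 ≈ 0.429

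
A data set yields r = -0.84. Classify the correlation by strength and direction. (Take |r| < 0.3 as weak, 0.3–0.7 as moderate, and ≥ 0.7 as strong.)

strong negative

r = -0.84 < 0 so the relationship is negative.
|r| = 0.84, which falls in the strong range.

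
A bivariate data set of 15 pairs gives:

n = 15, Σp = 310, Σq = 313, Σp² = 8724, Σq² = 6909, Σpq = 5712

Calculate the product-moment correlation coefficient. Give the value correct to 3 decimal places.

-0.809

r = (nΣpq − ΣpΣq) / √[(nΣp² − (Σp)²)(nΣq² − (Σq)²)]
Numerator: 15×5712 − 310×313 = -11350
Denominator: √[(130860 − 96100)(103635 − 97969)] = √[34760 × 5666] = 14033.8933
r = -11350 / 14033.8933 ≈ -0.809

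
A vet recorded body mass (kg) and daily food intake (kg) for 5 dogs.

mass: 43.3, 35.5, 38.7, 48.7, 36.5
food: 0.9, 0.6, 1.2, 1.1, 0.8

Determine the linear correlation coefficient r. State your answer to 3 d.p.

0.574

n = 5, Σx = 202.7, Σy = 4.6, Σx² = 8336.77, Σy² = 4.46, Σxy = 189.48
nΣxy − ΣxΣy = 947.4 − 932.42 = 14.98
nΣx² − (Σx)² = 41683.85 − 41087.29 = 596.56; nΣy² − (Σy)² = 22.3 − 21.16 = 1.14
r = 14.98 / √(596.56 × 1.14) = 14.98 / 26.0783 ≈ 0.574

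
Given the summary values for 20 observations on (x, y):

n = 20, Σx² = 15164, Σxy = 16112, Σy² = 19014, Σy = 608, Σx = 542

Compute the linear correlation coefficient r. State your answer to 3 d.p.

r = (nΣxy − ΣxΣy) / √[(nΣx² − (Σx)²)(nΣy² − (Σy)²)]
Numerator: 20×16112 − 542×608 = -7296
Denominator: √[(303280 − 293764)(380280 − 369664)] = √[9516 × 10616] = 10050.9629
r = -7296 / 10050.9629 ≈ -0.726

-0.726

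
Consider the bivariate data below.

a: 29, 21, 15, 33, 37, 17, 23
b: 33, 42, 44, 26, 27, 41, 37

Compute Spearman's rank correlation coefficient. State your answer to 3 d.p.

Rank a: 5, 3, 1, 6, 7, 2, 4
Rank b: 3, 6, 7, 1, 2, 5, 4
d = rank(a) − rank(b): 2, -3, -6, 5, 5, -3, 0; Σd² = 108
ρ = 1 − 6Σd² / [n(n²−1)] = 1 − 6×108 / (7×48) = 1 − 648/336 ≈ -0.929

-0.929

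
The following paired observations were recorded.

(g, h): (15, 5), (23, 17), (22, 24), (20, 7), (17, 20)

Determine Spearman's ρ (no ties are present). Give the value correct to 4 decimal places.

0.5000

Rank g: 1, 5, 4, 3, 2
Rank h: 1, 3, 5, 2, 4
d = rank(g) − rank(h): 0, 2, -1, 1, -2; Σd² = 10
ρ = 1 − 6Σd² / [n(n²−1)] = 1 − 6×10 / (5×24) = 1 − 60/120 ≈ 0.5000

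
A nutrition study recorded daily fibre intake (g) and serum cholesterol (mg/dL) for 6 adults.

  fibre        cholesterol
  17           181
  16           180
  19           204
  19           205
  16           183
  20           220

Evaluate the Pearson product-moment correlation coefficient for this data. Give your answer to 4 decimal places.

0.9647

n = 6, Σx = 107, Σy = 1173, Σx² = 1923, Σy² = 230691, Σxy = 21056
nΣxy − ΣxΣy = 126336 − 125511 = 825
nΣx² − (Σx)² = 11538 − 11449 = 89; nΣy² − (Σy)² = 1384146 − 1375929 = 8217
r = 825 / √(89 × 8217) = 825 / 855.1684 ≈ 0.9647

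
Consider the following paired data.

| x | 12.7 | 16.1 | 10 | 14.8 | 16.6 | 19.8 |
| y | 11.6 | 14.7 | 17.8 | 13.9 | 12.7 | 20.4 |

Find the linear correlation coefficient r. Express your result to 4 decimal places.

0.2847

n = 6, Σx = 90, Σy = 91.1, Σx² = 1407.14, Σy² = 1438.15, Σxy = 1382.45
nΣxy − ΣxΣy = 8294.7 − 8199 = 95.7
nΣx² − (Σx)² = 8442.84 − 8100 = 342.84; nΣy² − (Σy)² = 8628.9 − 8299.21 = 329.69
r = 95.7 / √(342.84 × 329.69) = 95.7 / 336.2007 ≈ 0.2847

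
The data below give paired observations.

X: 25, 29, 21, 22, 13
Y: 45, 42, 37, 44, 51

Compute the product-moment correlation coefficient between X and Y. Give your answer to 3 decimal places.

-0.558

n = 5, ΣX = 110, ΣY = 219, ΣX² = 2560, ΣY² = 9695, ΣXY = 4751
nΣXY − ΣXΣY = 23755 − 24090 = -335
nΣX² − (ΣX)² = 12800 − 12100 = 700; nΣY² − (ΣY)² = 48475 − 47961 = 514
r = -335 / √(700 × 514) = -335 / 599.8333 ≈ -0.558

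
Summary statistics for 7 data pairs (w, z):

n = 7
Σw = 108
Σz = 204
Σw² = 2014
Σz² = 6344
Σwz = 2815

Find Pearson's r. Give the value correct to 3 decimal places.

-0.893

r = (nΣwz − ΣwΣz) / √[(nΣw² − (Σw)²)(nΣz² − (Σz)²)]
Numerator: 7×2815 − 108×204 = -2327
Denominator: √[(14098 − 11664)(44408 − 41616)] = √[2434 × 2792] = 2606.8617
r = -2327 / 2606.8617 ≈ -0.893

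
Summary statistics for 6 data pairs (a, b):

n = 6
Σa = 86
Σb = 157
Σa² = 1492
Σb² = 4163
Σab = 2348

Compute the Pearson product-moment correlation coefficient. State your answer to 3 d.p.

r = (nΣab − ΣaΣb) / √[(nΣa² − (Σa)²)(nΣb² − (Σb)²)]
Numerator: 6×2348 − 86×157 = 586
Denominator: √[(8952 − 7396)(24978 − 24649)] = √[1556 × 329] = 715.4886
r = 586 / 715.4886 ≈ 0.819

0.819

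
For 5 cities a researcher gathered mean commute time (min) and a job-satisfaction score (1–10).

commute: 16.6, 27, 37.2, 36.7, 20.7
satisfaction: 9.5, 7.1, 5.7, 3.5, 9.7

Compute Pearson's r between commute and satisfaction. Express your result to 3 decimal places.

n = 5, Σx = 138.2, Σy = 35.5, Σx² = 4163.78, Σy² = 279.49, Σxy = 890.68
nΣxy − ΣxΣy = 4453.4 − 4906.1 = -452.7
nΣx² − (Σx)² = 20818.9 − 19099.24 = 1719.66; nΣy² − (Σy)² = 1397.45 − 1260.25 = 137.2
r = -452.7 / √(1719.66 × 137.2) = -452.7 / 485.7338 ≈ -0.932

-0.932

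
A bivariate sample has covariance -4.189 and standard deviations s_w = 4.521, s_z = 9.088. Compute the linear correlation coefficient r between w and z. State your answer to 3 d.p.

r = Cov(w,z) / (s_w · s_z) = -4.189 / (4.521 × 9.088)
  = -4.189 / 41.0868 ≈ -0.102

-0.102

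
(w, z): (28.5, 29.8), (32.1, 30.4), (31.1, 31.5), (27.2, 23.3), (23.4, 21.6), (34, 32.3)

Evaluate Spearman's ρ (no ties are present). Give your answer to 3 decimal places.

Rank w: 3, 5, 4, 2, 1, 6
Rank z: 3, 4, 5, 2, 1, 6
d = rank(w) − rank(z): 0, 1, -1, 0, 0, 0; Σd² = 2
ρ = 1 − 6Σd² / [n(n²−1)] = 1 − 6×2 / (6×35) = 1 − 12/210 ≈ 0.943

0.943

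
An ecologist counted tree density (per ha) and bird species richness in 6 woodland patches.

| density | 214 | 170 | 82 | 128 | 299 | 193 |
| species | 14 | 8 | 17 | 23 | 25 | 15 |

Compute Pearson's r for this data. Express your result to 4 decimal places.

0.2588

n = 6, Σx = 1086, Σy = 102, Σx² = 224454, Σy² = 1928, Σxy = 19064
nΣxy − ΣxΣy = 114384 − 110772 = 3612
nΣx² − (Σx)² = 1346724 − 1179396 = 167328; nΣy² − (Σy)² = 11568 − 10404 = 1164
r = 3612 / √(167328 × 1164) = 3612 / 13955.9948 ≈ 0.2588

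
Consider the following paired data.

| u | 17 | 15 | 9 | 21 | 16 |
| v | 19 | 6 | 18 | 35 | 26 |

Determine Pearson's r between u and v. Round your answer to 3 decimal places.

0.558

n = 5, Σu = 78, Σv = 104, Σu² = 1292, Σv² = 2622, Σuv = 1726
nΣuv − ΣuΣv = 8630 − 8112 = 518
nΣu² − (Σu)² = 6460 − 6084 = 376; nΣv² − (Σv)² = 13110 − 10816 = 2294
r = 518 / √(376 × 2294) = 518 / 928.7325 ≈ 0.558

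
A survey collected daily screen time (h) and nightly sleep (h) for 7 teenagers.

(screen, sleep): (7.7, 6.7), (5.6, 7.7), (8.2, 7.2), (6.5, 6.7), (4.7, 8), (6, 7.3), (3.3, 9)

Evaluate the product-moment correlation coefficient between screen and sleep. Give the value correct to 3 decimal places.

n = 7, Σx = 42, Σy = 52.6, Σx² = 269.12, Σy² = 399.2, Σxy = 308.4
nΣxy − ΣxΣy = 2158.8 − 2209.2 = -50.4
nΣx² − (Σx)² = 1883.84 − 1764 = 119.84; nΣy² − (Σy)² = 2794.4 − 2766.76 = 27.64
r = -50.4 / √(119.84 × 27.64) = -50.4 / 57.5533 ≈ -0.876

-0.876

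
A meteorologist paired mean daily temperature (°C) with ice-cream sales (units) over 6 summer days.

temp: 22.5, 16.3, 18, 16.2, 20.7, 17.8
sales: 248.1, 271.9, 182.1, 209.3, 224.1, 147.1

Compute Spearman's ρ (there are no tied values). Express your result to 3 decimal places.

Rank temp: 6, 2, 4, 1, 5, 3
Rank sales: 5, 6, 2, 3, 4, 1
d = rank(temp) − rank(sales): 1, -4, 2, -2, 1, 2; Σd² = 30
ρ = 1 − 6Σd² / [n(n²−1)] = 1 − 6×30 / (6×35) = 1 − 180/210 ≈ 0.143

0.143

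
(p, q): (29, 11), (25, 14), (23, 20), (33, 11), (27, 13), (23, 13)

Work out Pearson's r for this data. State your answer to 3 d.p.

n = 6, Σp = 160, Σq = 82, Σp² = 4342, Σq² = 1176, Σpq = 2142
nΣpq − ΣpΣq = 12852 − 13120 = -268
nΣp² − (Σp)² = 26052 − 25600 = 452; nΣq² − (Σq)² = 7056 − 6724 = 332
r = -268 / √(452 × 332) = -268 / 387.3809 ≈ -0.692

-0.692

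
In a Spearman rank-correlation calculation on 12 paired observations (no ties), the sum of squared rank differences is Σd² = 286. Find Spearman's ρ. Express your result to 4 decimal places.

0.0000

ρ = 1 − 6Σd² / [n(n²−1)] = 1 − 6×286 / (12×143)
  = 1 − 1716/1716 = 1 − 1.00000 ≈ 0.0000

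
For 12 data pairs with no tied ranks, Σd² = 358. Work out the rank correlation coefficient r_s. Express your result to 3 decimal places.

ρ = 1 − 6Σd² / [n(n²−1)] = 1 − 6×358 / (12×143)
  = 1 − 2148/1716 = 1 − 1.2517 ≈ -0.252

-0.252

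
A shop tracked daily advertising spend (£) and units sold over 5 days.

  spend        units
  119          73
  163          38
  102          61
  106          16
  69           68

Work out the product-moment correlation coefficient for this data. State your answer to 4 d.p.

n = 5, Σx = 559, Σy = 256, Σx² = 67131, Σy² = 15374, Σxy = 27491
nΣxy − ΣxΣy = 137455 − 143104 = -5649
nΣx² − (Σx)² = 335655 − 312481 = 23174; nΣy² − (Σy)² = 76870 − 65536 = 11334
r = -5649 / √(23174 × 11334) = -5649 / 16206.6072 ≈ -0.3486

-0.3486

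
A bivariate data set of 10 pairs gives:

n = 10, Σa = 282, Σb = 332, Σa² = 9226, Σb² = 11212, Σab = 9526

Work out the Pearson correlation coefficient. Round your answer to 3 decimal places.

r = (nΣab − ΣaΣb) / √[(nΣa² − (Σa)²)(nΣb² − (Σb)²)]
Numerator: 10×9526 − 282×332 = 1636
Denominator: √[(92260 − 79524)(112120 − 110224)] = √[12736 × 1896] = 4914.0061
r = 1636 / 4914.0061 ≈ 0.333

0.333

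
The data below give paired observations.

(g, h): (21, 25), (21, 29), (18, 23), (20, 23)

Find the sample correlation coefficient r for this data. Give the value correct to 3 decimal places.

0.667

n = 4, Σg = 80, Σh = 100, Σg² = 1606, Σh² = 2524, Σgh = 2008
nΣgh − ΣgΣh = 8032 − 8000 = 32
nΣg² − (Σg)² = 6424 − 6400 = 24; nΣh² − (Σh)² = 10096 − 10000 = 96
r = 32 / √(24 × 96) = 32 / 48.0000 ≈ 0.667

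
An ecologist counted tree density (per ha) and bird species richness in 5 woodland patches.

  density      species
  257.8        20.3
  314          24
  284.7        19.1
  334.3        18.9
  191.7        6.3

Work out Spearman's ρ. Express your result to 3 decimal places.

0.300

Rank density: 2, 4, 3, 5, 1
Rank species: 4, 5, 3, 2, 1
d = rank(density) − rank(species): -2, -1, 0, 3, 0; Σd² = 14
ρ = 1 − 6Σd² / [n(n²−1)] = 1 − 6×14 / (5×24) = 1 − 84/120 ≈ 0.300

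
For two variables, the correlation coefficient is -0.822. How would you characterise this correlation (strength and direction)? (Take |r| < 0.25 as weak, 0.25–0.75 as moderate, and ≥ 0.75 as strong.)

r = -0.822 < 0 so the relationship is negative.
|r| = 0.822, which falls in the strong range.

strong negative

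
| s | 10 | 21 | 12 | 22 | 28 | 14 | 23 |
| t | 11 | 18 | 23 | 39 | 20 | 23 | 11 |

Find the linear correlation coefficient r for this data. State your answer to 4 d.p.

0.1698

n = 7, Σs = 130, Σt = 145, Σs² = 2678, Σt² = 3545, Σst = 2757
nΣst − ΣsΣt = 19299 − 18850 = 449
nΣs² − (Σs)² = 18746 − 16900 = 1846; nΣt² − (Σt)² = 24815 − 21025 = 3790
r = 449 / √(1846 × 3790) = 449 / 2645.0595 ≈ 0.1698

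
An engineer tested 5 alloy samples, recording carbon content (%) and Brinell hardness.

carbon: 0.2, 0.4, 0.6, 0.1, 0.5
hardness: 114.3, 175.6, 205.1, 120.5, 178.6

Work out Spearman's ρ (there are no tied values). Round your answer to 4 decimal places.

Rank carbon: 2, 3, 5, 1, 4
Rank hardness: 1, 3, 5, 2, 4
d = rank(carbon) − rank(hardness): 1, 0, 0, -1, 0; Σd² = 2
ρ = 1 − 6Σd² / [n(n²−1)] = 1 − 6×2 / (5×24) = 1 − 12/120 ≈ 0.9000

0.9000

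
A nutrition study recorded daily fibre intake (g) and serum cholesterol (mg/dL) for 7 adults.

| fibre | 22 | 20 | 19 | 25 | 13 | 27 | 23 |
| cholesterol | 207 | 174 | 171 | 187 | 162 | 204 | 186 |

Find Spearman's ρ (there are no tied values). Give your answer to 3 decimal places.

Rank fibre: 4, 3, 2, 6, 1, 7, 5
Rank cholesterol: 7, 3, 2, 5, 1, 6, 4
d = rank(fibre) − rank(cholesterol): -3, 0, 0, 1, 0, 1, 1; Σd² = 12
ρ = 1 − 6Σd² / [n(n²−1)] = 1 − 6×12 / (7×48) = 1 − 72/336 ≈ 0.786

0.786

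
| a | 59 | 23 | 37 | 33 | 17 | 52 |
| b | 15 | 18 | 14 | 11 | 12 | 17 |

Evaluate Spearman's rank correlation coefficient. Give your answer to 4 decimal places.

Rank a: 6, 2, 4, 3, 1, 5
Rank b: 4, 6, 3, 1, 2, 5
d = rank(a) − rank(b): 2, -4, 1, 2, -1, 0; Σd² = 26
ρ = 1 − 6Σd² / [n(n²−1)] = 1 − 6×26 / (6×35) = 1 − 156/210 ≈ 0.2571

0.2571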